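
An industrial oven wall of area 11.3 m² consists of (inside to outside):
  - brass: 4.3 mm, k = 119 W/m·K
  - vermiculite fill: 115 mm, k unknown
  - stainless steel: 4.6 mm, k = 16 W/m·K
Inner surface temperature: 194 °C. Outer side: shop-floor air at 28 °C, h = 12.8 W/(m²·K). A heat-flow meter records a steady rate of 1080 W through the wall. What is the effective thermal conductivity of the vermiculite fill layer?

k ≈ 0.0693 W/(m·K)

Model the wall as resistances in series:
R_brass = L/(kA) = 0.0043/(119×11.3) = 3.198×10^-6 K/W
R_stainless steel = L/(kA) = 0.0046/(16×11.3) = 2.544×10^-5 K/W
R_outer film = 1/(h_o·A) = 1/(12.8×11.3) = 0.006914 K/W
Sum of known resistances R_other = 0.006942 K/W
Total R = ΔT/Q = 166/1080 = 0.1537 K/W
R_vermiculite fill = R_total − R_other = 0.1468 K/W
k = L/(R·A) = 0.115/(0.1468×11.3)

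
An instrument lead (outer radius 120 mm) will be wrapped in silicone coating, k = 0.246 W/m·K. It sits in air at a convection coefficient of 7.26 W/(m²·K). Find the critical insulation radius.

For a cylinder r_cr = k/h = 0.246/7.26
r_cr = 33.9 mm; since the bare radius (120 mm) is above r_cr, any added insulation will reduce heat loss.

r_cr ≈ 33.9 mm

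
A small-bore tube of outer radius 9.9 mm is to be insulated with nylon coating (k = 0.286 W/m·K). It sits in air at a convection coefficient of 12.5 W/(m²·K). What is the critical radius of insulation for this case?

r_cr ≈ 22.9 mm

For a cylinder r_cr = k/h = 0.286/12.5
r_cr = 22.9 mm; since the bare radius (9.9 mm) is below r_cr, adding a thin layer of insulation will *increase* heat loss.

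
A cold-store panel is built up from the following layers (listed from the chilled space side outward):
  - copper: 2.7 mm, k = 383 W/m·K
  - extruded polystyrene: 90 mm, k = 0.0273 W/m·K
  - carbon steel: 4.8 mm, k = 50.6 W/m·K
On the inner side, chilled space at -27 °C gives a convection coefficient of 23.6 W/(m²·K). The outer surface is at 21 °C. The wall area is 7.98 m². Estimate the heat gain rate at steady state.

Series thermal resistances:
R_inner film = 1/(h_i·A) = 1/(23.6×7.98) = 0.00531 K/W
R_copper = L/(kA) = 0.0027/(383×7.98) = 8.834×10^-7 K/W
R_extruded polystyrene = L/(kA) = 0.09/(0.0273×7.98) = 0.4131 K/W
R_carbon steel = L/(kA) = 0.0048/(50.6×7.98) = 1.189×10^-5 K/W
R_total = 0.4184 K/W
Q = ΔT / R_total = 48 / 0.4184

Q ≈ 115 W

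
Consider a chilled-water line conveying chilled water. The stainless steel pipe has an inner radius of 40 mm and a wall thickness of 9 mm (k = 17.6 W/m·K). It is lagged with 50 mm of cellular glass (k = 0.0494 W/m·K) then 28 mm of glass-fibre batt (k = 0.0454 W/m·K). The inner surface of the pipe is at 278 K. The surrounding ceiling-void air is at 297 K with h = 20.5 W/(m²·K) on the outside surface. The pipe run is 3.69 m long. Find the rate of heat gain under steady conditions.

Treating each annulus and film as a series resistance:
R_stainless steel pipe wall = ln(49/40)/(2π×17.6×3.69) = 4.973×10^-4 K/W
R_cellular glass = ln(99/49)/(2π×0.0494×3.69) = 0.6141 K/W
R_glass-fibre batt = ln(127/99)/(2π×0.0454×3.69) = 0.2366 K/W
R_outer film = 1/(h_o·2πr_oL) = 1/(20.5×2π×0.127×3.69) = 0.01657 K/W
R_total = 0.8677 K/W
Q = ΔT/R_total = 19/0.8677

Q ≈ 21.9 W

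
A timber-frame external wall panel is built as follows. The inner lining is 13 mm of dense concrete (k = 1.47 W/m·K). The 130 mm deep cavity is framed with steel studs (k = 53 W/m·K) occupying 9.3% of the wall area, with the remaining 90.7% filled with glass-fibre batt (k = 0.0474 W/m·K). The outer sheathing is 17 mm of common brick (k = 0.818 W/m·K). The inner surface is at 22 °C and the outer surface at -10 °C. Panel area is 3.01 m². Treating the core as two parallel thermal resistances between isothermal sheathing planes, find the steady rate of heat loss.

Q ≈ 1730 W

Sheathing layers in series; stud and cavity paths in parallel between them.
R_inner = 0.013/(1.47×3.01) = 0.002938 K/W
R_stud  = 0.13/(53×0.093×3.01) = 0.008762 K/W
R_cav   = 0.13/(0.0474×0.907×3.01) = 1.005 K/W
1/R_core = 1/R_stud + 1/R_cav → R_core = 0.008687 K/W
R_outer = 0.017/(0.818×3.01) = 0.006904 K/W
R_total = 0.01853 K/W
Q = ΔT/R_total = 32/0.01853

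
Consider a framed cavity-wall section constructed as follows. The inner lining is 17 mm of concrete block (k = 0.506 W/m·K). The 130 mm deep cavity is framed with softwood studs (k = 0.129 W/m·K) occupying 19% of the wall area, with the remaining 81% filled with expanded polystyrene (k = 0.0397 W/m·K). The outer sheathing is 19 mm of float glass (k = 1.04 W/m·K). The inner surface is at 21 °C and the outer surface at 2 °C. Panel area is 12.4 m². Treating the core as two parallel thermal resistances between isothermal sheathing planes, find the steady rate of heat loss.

Sheathing layers in series; stud and cavity paths in parallel between them.
R_inner = 0.017/(0.506×12.4) = 0.002709 K/W
R_stud  = 0.13/(0.129×0.19×12.4) = 0.4277 K/W
R_cav   = 0.13/(0.0397×0.81×12.4) = 0.326 K/W
1/R_core = 1/R_stud + 1/R_cav → R_core = 0.185 K/W
R_outer = 0.019/(1.04×12.4) = 0.001473 K/W
R_total = 0.1892 K/W
Q = ΔT/R_total = 19/0.1892

Q ≈ 100 W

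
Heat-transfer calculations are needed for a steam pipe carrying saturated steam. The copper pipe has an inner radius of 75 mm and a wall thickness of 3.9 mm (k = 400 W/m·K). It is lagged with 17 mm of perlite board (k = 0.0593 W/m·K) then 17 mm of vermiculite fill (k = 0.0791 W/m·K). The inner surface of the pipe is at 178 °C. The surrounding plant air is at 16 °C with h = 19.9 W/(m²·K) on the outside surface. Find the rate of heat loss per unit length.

Cylindrical conduction, so R = ln(r₂/r₁)/(2πkL) per layer, in series:
R_copper pipe wall = ln(78.9/75)/(2π×400×1) = 2.017×10^-5 K/W
R_perlite board = ln(95.9/78.9)/(2π×0.0593×1) = 0.5237 K/W
R_vermiculite fill = ln(112.9/95.9)/(2π×0.0791×1) = 0.3284 K/W
R_outer film = 1/(h_o·2πr_oL) = 1/(19.9×2π×0.1129×1) = 0.07084 K/W
R_total = 0.9229 K/W
Q = ΔT/R_total = 162/0.9229

q′ ≈ 176 W/m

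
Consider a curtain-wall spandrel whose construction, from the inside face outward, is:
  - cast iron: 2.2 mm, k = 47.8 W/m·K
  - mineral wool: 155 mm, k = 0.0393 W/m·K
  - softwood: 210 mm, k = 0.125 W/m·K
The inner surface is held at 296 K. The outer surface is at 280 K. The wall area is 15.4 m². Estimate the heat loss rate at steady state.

Q ≈ 43.8 W

Model the wall as resistances in series:
R_cast iron = L/(kA) = 0.0022/(47.8×15.4) = 2.989×10^-6 K/W
R_mineral wool = L/(kA) = 0.155/(0.0393×15.4) = 0.2561 K/W
R_softwood = L/(kA) = 0.21/(0.125×15.4) = 0.1091 K/W
R_total = 0.3652 K/W
Q = ΔT / R_total = 16 / 0.3652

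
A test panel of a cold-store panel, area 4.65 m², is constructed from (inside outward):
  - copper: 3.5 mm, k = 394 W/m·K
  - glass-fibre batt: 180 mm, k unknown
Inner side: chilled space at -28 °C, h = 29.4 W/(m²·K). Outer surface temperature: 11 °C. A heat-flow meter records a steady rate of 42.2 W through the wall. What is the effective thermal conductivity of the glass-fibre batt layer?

Using the resistance-network approach (series):
R_inner film = 1/(h_i·A) = 1/(29.4×4.65) = 0.007315 K/W
R_copper = L/(kA) = 0.0035/(394×4.65) = 1.91×10^-6 K/W
Sum of known resistances R_other = 0.007317 K/W
Total R = ΔT/Q = 39/42.2 = 0.9242 K/W
R_glass-fibre batt = R_total − R_other = 0.9169 K/W
k = L/(R·A) = 0.18/(0.9169×4.65)

k ≈ 0.0422 W/(m·K)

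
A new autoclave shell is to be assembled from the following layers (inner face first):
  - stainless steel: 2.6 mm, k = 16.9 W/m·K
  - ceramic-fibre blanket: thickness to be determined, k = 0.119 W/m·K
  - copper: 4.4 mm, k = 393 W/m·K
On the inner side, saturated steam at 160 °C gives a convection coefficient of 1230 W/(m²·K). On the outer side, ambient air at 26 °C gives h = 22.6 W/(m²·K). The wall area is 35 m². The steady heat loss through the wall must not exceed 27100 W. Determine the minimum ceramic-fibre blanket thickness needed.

Treating each layer as a thermal resistance in series:
R_inner film = 1/(h_i·A) = 1/(1230×35) = 2.323×10^-5 K/W
R_stainless steel = L/(kA) = 0.0026/(16.9×35) = 4.396×10^-6 K/W
R_copper = L/(kA) = 0.0044/(393×35) = 3.199×10^-7 K/W
R_outer film = 1/(h_o·A) = 1/(22.6×35) = 0.001264 K/W
Sum of the known resistances R_other = 0.001292 K/W
Required total resistance R_tot = ΔT/Q_allow = 134/27100 = 0.004945 K/W
R_ceramic-fibre blanket = R_tot − R_other = 0.003652 K/W
L = R·k·A = 0.003652×0.119×35

L ≈ 15.2 mm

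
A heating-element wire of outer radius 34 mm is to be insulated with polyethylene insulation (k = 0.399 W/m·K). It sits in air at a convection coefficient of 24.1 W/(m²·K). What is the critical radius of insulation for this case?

r_cr ≈ 16.6 mm

For a cylinder r_cr = k/h = 0.399/24.1
r_cr = 16.6 mm; since the bare radius (34 mm) is above r_cr, any added insulation will reduce heat loss.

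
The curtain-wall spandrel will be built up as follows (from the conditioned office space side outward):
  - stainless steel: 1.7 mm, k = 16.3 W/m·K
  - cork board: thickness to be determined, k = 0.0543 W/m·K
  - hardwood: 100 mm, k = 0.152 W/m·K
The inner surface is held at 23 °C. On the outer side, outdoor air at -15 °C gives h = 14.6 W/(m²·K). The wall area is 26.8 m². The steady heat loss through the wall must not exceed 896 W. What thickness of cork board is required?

Model the wall as resistances in series:
R_stainless steel = L/(kA) = 0.0017/(16.3×26.8) = 3.892×10^-6 K/W
R_hardwood = L/(kA) = 0.1/(0.152×26.8) = 0.02455 K/W
R_outer film = 1/(h_o·A) = 1/(14.6×26.8) = 0.002556 K/W
Sum of the known resistances R_other = 0.02711 K/W
Required total resistance R_tot = ΔT/Q_allow = 38/896 = 0.04241 K/W
R_cork board = R_tot − R_other = 0.0153 K/W
L = R·k·A = 0.0153×0.0543×26.8

L ≈ 22.3 mm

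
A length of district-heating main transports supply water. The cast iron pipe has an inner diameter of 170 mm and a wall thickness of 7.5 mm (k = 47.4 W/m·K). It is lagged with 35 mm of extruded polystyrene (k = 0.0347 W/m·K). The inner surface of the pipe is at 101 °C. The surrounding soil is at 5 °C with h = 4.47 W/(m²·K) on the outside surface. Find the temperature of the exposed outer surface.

T ≈ 20.3 °C

Radial resistances (cylindrical: R_cond = ln(r_o/r_i)/(2πkL), R_conv = 1/(h·2πrL)):
R_cast iron pipe wall = ln(92.5/85)/(2π×47.4×1) = 2.839×10^-4 K/W
R_extruded polystyrene = ln(127.5/92.5)/(2π×0.0347×1) = 1.472 K/W
R_outer film = 1/(h_o·2πr_oL) = 1/(4.47×2π×0.1275×1) = 0.2793 K/W
R_total = 1.751 K/W
Q = ΔT/R_total = 96/1.751
Q = 54.8 W/m
T_interface = T_inner − Q·ΣR(inner→interface) = 101 − 54.8×1.472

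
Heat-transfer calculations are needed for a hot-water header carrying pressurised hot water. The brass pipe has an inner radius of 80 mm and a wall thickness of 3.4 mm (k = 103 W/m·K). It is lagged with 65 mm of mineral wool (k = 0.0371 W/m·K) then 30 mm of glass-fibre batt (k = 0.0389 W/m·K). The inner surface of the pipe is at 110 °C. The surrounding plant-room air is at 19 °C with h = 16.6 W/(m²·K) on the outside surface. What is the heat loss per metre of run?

q′ ≈ 27.8 W/m

Cylindrical conduction, so R = ln(r₂/r₁)/(2πkL) per layer, in series:
R_brass pipe wall = ln(83.4/80)/(2π×103×1) = 6.431×10^-5 K/W
R_mineral wool = ln(148.4/83.4)/(2π×0.0371×1) = 2.472 K/W
R_glass-fibre batt = ln(178.4/148.4)/(2π×0.0389×1) = 0.7533 K/W
R_outer film = 1/(h_o·2πr_oL) = 1/(16.6×2π×0.1784×1) = 0.05374 K/W
R_total = 3.279 K/W
Q = ΔT/R_total = 91/3.279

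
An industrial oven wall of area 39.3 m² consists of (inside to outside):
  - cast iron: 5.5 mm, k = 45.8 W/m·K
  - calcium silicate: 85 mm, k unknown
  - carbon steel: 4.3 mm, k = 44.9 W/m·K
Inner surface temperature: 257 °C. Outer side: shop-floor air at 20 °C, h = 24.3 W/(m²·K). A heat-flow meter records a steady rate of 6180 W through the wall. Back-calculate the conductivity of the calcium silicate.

k ≈ 0.058 W/(m·K)

Thermal resistances in series:
R_cast iron = L/(kA) = 0.0055/(45.8×39.3) = 3.056×10^-6 K/W
R_carbon steel = L/(kA) = 0.0043/(44.9×39.3) = 2.437×10^-6 K/W
R_outer film = 1/(h_o·A) = 1/(24.3×39.3) = 0.001047 K/W
Sum of known resistances R_other = 0.001053 K/W
Total R = ΔT/Q = 237/6180 = 0.03835 K/W
R_calcium silicate = R_total − R_other = 0.0373 K/W
k = L/(R·A) = 0.085/(0.0373×39.3)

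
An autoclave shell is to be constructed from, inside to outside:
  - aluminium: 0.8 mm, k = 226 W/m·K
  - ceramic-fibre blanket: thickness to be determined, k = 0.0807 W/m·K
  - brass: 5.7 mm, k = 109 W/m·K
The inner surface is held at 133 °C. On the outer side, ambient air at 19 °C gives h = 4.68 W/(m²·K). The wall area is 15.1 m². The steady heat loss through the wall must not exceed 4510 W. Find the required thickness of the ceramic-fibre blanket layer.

L ≈ 13.6 mm

Series thermal resistances:
R_aluminium = L/(kA) = 0.0008/(226×15.1) = 2.344×10^-7 K/W
R_brass = L/(kA) = 0.0057/(109×15.1) = 3.463×10^-6 K/W
R_outer film = 1/(h_o·A) = 1/(4.68×15.1) = 0.01415 K/W
Sum of the known resistances R_other = 0.01415 K/W
Required total resistance R_tot = ΔT/Q_allow = 114/4510 = 0.02528 K/W
R_ceramic-fibre blanket = R_tot − R_other = 0.01112 K/W
L = R·k·A = 0.01112×0.0807×15.1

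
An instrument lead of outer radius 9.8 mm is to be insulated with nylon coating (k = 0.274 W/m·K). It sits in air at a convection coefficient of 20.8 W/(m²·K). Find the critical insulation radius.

For a cylinder r_cr = k/h = 0.274/20.8
r_cr = 13.2 mm; since the bare radius (9.8 mm) is below r_cr, adding a thin layer of insulation will *increase* heat loss.

r_cr ≈ 13.2 mm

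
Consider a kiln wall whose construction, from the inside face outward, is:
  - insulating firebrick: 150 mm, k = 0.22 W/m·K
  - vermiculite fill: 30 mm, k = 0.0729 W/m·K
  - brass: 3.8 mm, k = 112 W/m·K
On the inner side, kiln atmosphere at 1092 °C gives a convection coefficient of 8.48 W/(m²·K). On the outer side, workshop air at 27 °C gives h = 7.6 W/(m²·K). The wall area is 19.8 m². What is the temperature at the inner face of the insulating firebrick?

T ≈ 998 °C

Thermal resistances in series:
R_inner film = 1/(h_i·A) = 1/(8.48×19.8) = 0.005956 K/W
R_insulating firebrick = L/(kA) = 0.15/(0.22×19.8) = 0.03444 K/W
R_vermiculite fill = L/(kA) = 0.03/(0.0729×19.8) = 0.02078 K/W
R_brass = L/(kA) = 0.0038/(112×19.8) = 1.714×10^-6 K/W
R_outer film = 1/(h_o·A) = 1/(7.6×19.8) = 0.006645 K/W
R_total = 0.06782 K/W;  Q = ΔT/R_total = 1065/0.06782 = 15700 W
T_interface = T_inner − Q·ΣR(inner→interface) = 1092 − 15700×0.005956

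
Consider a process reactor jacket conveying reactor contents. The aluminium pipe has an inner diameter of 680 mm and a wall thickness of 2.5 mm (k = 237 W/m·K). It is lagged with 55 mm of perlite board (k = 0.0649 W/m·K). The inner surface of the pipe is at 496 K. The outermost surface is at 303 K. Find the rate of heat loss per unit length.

q′ ≈ 528 W/m

Cylindrical conduction, so R = ln(r₂/r₁)/(2πkL) per layer, in series:
R_aluminium pipe wall = ln(342.5/340)/(2π×237×1) = 4.92×10^-6 K/W
R_perlite board = ln(397.5/342.5)/(2π×0.0649×1) = 0.3652 K/W
R_total = 0.3652 K/W
Q = ΔT/R_total = 193/0.3652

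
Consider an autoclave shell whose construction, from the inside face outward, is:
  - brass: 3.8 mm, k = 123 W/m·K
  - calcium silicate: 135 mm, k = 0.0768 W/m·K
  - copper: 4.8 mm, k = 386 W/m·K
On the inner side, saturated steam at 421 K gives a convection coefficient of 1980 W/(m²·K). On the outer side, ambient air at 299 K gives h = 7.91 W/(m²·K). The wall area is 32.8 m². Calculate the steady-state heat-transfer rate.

Q ≈ 2120 W

Model the wall as resistances in series:
R_inner film = 1/(h_i·A) = 1/(1980×32.8) = 1.54×10^-5 K/W
R_brass = L/(kA) = 0.0038/(123×32.8) = 9.419×10^-7 K/W
R_calcium silicate = L/(kA) = 0.135/(0.0768×32.8) = 0.05359 K/W
R_copper = L/(kA) = 0.0048/(386×32.8) = 3.791×10^-7 K/W
R_outer film = 1/(h_o·A) = 1/(7.91×32.8) = 0.003854 K/W
R_total = 0.05746 K/W
Q = ΔT / R_total = 122 / 0.05746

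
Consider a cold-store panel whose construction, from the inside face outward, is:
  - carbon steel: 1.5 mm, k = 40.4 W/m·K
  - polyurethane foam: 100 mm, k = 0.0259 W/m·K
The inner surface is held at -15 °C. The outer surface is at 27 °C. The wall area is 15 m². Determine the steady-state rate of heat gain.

Q ≈ 163 W

Series thermal resistances:
R_carbon steel = L/(kA) = 0.0015/(40.4×15) = 2.475×10^-6 K/W
R_polyurethane foam = L/(kA) = 0.1/(0.0259×15) = 0.2574 K/W
R_total = 0.2574 K/W
Q = ΔT / R_total = 42 / 0.2574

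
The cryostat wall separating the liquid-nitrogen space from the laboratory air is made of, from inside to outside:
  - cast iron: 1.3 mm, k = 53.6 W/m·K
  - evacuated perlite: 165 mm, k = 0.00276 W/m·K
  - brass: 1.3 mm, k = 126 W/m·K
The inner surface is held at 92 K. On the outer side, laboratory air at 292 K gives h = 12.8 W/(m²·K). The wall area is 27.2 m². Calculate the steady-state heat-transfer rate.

Using the resistance-network approach (series):
R_cast iron = L/(kA) = 0.0013/(53.6×27.2) = 8.917×10^-7 K/W
R_evacuated perlite = L/(kA) = 0.165/(0.00276×27.2) = 2.198 K/W
R_brass = L/(kA) = 0.0013/(126×27.2) = 3.793×10^-7 K/W
R_outer film = 1/(h_o·A) = 1/(12.8×27.2) = 0.002872 K/W
R_total = 2.201 K/W
Q = ΔT / R_total = 200 / 2.201

Q ≈ 90.9 W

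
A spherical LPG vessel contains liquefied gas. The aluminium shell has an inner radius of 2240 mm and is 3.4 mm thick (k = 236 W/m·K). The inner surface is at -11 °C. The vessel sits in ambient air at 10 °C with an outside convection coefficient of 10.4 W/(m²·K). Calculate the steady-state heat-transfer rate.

Radial (spherical) resistances in series:
R_aluminium shell = (1/2.24 − 1/2.2434)/(4π×236) = 2.281×10^-7 K/W
R_outer film = 1/(h·4πr_o²) = 1/(10.4×4π×2.2434²) = 0.00152 K/W
R_total = 0.001521 K/W
Q = ΔT/R_total = 21/0.001521

Q ≈ 13800 W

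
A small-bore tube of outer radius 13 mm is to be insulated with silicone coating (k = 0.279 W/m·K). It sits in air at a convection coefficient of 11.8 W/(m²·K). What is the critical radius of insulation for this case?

r_cr ≈ 23.6 mm

For a cylinder r_cr = k/h = 0.279/11.8
r_cr = 23.6 mm; since the bare radius (13 mm) is below r_cr, adding a thin layer of insulation will *increase* heat loss.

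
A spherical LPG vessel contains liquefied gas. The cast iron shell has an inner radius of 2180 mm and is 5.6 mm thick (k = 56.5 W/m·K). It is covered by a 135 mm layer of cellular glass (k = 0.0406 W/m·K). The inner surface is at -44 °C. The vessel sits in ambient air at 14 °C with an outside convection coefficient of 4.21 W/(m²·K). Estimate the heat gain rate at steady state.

Q ≈ 1040 W

Radial (spherical) resistances in series:
R_cast iron shell = (1/2.18 − 1/2.1856)/(4π×56.5) = 1.655×10^-6 K/W
R_cellular glass = (1/2.1856 − 1/2.3206)/(4π×0.0406) = 0.05217 K/W
R_outer film = 1/(h·4πr_o²) = 1/(4.21×4π×2.3206²) = 0.00351 K/W
R_total = 0.05568 K/W
Q = ΔT/R_total = 58/0.05568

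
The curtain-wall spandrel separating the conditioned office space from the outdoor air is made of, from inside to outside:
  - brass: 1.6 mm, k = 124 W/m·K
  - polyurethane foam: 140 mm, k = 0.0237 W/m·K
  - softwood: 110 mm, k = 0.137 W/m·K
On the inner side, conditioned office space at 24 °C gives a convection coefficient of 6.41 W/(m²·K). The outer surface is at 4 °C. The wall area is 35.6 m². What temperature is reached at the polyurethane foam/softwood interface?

T ≈ 6.34 °C

Using the resistance-network approach (series):
R_inner film = 1/(h_i·A) = 1/(6.41×35.6) = 0.004382 K/W
R_brass = L/(kA) = 0.0016/(124×35.6) = 3.625×10^-7 K/W
R_polyurethane foam = L/(kA) = 0.14/(0.0237×35.6) = 0.1659 K/W
R_softwood = L/(kA) = 0.11/(0.137×35.6) = 0.02255 K/W
R_total = 0.1929 K/W;  Q = ΔT/R_total = 20/0.1929 = 103.7 W
T_interface = T_inner − Q·ΣR(inner→interface) = 24 − 104×0.1703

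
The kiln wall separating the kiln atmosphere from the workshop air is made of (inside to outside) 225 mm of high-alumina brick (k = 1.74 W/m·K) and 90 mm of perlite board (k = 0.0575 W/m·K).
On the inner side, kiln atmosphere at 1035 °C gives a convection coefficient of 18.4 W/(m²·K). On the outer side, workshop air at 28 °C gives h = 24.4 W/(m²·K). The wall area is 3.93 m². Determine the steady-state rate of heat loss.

Series thermal resistances:
R_inner film = 1/(h_i·A) = 1/(18.4×3.93) = 0.01383 K/W
R_high-alumina brick = L/(kA) = 0.225/(1.74×3.93) = 0.0329 K/W
R_perlite board = L/(kA) = 0.09/(0.0575×3.93) = 0.3983 K/W
R_outer film = 1/(h_o·A) = 1/(24.4×3.93) = 0.01043 K/W
R_total = 0.4554 K/W
Q = ΔT / R_total = 1007 / 0.4554

Q ≈ 2210 W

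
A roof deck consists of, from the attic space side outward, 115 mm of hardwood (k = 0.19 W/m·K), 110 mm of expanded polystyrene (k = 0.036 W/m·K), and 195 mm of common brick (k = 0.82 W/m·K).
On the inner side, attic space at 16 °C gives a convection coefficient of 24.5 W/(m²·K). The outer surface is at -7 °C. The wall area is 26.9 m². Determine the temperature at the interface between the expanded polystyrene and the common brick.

Model the wall as resistances in series:
R_inner film = 1/(h_i·A) = 1/(24.5×26.9) = 0.001517 K/W
R_hardwood = L/(kA) = 0.115/(0.19×26.9) = 0.0225 K/W
R_expanded polystyrene = L/(kA) = 0.11/(0.036×26.9) = 0.1136 K/W
R_common brick = L/(kA) = 0.195/(0.82×26.9) = 0.00884 K/W
R_total = 0.1464 K/W;  Q = ΔT/R_total = 23/0.1464 = 157.1 W
T_interface = T_inner − Q·ΣR(inner→interface) = 16 − 157×0.1376

T ≈ -5.61 °C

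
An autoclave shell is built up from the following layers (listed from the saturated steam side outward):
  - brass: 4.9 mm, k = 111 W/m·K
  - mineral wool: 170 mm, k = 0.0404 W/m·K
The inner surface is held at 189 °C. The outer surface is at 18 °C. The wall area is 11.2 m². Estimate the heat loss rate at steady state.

Q ≈ 455 W

Using the resistance-network approach (series):
R_brass = L/(kA) = 0.0049/(111×11.2) = 3.941×10^-6 K/W
R_mineral wool = L/(kA) = 0.17/(0.0404×11.2) = 0.3757 K/W
R_total = 0.3757 K/W
Q = ΔT / R_total = 171 / 0.3757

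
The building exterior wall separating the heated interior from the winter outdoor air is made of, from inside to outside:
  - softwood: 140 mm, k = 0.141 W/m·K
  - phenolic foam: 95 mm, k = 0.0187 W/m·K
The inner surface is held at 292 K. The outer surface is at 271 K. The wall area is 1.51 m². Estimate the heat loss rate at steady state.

Thermal resistances in series:
R_softwood = L/(kA) = 0.14/(0.141×1.51) = 0.6576 K/W
R_phenolic foam = L/(kA) = 0.095/(0.0187×1.51) = 3.364 K/W
R_total = 4.022 K/W
Q = ΔT / R_total = 21 / 4.022

Q ≈ 5.22 W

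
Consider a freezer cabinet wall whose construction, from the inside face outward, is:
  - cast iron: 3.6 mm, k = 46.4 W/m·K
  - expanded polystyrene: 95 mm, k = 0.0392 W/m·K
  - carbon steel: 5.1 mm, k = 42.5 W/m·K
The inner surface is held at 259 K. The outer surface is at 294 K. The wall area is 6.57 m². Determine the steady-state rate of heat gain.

Q ≈ 94.9 W

Thermal resistances in series:
R_cast iron = L/(kA) = 0.0036/(46.4×6.57) = 1.181×10^-5 K/W
R_expanded polystyrene = L/(kA) = 0.095/(0.0392×6.57) = 0.3689 K/W
R_carbon steel = L/(kA) = 0.0051/(42.5×6.57) = 1.826×10^-5 K/W
R_total = 0.3689 K/W
Q = ΔT / R_total = 35 / 0.3689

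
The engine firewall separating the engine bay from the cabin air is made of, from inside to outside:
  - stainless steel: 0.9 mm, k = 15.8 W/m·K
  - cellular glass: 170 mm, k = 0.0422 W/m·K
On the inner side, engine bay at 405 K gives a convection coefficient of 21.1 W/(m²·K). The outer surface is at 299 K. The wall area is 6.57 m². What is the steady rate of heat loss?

Q ≈ 171 W

Thermal resistances in series:
R_inner film = 1/(h_i·A) = 1/(21.1×6.57) = 0.007214 K/W
R_stainless steel = L/(kA) = 0.0009/(15.8×6.57) = 8.67×10^-6 K/W
R_cellular glass = L/(kA) = 0.17/(0.0422×6.57) = 0.6132 K/W
R_total = 0.6204 K/W
Q = ΔT / R_total = 106 / 0.6204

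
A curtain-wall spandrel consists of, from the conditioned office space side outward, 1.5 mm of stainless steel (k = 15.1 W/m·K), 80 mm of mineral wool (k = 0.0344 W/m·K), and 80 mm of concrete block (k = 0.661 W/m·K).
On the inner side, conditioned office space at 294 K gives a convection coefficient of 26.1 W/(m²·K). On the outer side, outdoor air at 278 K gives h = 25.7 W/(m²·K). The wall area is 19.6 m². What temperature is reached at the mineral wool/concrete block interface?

T ≈ 279 K

Model the wall as resistances in series:
R_inner film = 1/(h_i·A) = 1/(26.1×19.6) = 0.001955 K/W
R_stainless steel = L/(kA) = 0.0015/(15.1×19.6) = 5.068×10^-6 K/W
R_mineral wool = L/(kA) = 0.08/(0.0344×19.6) = 0.1187 K/W
R_concrete block = L/(kA) = 0.08/(0.661×19.6) = 0.006175 K/W
R_outer film = 1/(h_o·A) = 1/(25.7×19.6) = 0.001985 K/W
R_total = 0.1288 K/W;  Q = ΔT/R_total = 16/0.1288 = 124.3 W
T_interface = T_inner − Q·ΣR(inner→interface) = 294 − 124×0.1206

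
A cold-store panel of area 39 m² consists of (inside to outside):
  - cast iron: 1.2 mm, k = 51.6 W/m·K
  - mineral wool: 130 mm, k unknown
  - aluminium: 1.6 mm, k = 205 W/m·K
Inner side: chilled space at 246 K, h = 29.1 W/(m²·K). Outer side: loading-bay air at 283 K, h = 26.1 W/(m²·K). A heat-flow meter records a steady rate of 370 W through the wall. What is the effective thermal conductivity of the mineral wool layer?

k ≈ 0.034 W/(m·K)

Using the resistance-network approach (series):
R_inner film = 1/(h_i·A) = 1/(29.1×39) = 8.811×10^-4 K/W
R_cast iron = L/(kA) = 0.0012/(51.6×39) = 5.963×10^-7 K/W
R_aluminium = L/(kA) = 0.0016/(205×39) = 2.001×10^-7 K/W
R_outer film = 1/(h_o·A) = 1/(26.1×39) = 9.824×10^-4 K/W
Sum of known resistances R_other = 0.001864 K/W
Total R = ΔT/Q = 37/370 = 0.1 K/W
R_mineral wool = R_total − R_other = 0.09814 K/W
k = L/(R·A) = 0.13/(0.09814×39)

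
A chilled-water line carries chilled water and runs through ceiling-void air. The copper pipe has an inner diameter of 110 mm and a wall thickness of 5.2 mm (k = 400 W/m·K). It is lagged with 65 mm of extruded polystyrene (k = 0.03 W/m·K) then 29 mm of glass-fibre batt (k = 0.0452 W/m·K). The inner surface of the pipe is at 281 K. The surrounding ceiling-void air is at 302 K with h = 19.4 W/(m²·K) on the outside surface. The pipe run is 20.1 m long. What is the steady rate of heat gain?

Cylindrical conduction, so R = ln(r₂/r₁)/(2πkL) per layer, in series:
R_copper pipe wall = ln(60.2/55)/(2π×400×20.1) = 1.788×10^-6 K/W
R_extruded polystyrene = ln(125.2/60.2)/(2π×0.03×20.1) = 0.1933 K/W
R_glass-fibre batt = ln(154.2/125.2)/(2π×0.0452×20.1) = 0.0365 K/W
R_outer film = 1/(h_o·2πr_oL) = 1/(19.4×2π×0.1542×20.1) = 0.002647 K/W
R_total = 0.2324 K/W
Q = ΔT/R_total = 21/0.2324

Q ≈ 90.4 W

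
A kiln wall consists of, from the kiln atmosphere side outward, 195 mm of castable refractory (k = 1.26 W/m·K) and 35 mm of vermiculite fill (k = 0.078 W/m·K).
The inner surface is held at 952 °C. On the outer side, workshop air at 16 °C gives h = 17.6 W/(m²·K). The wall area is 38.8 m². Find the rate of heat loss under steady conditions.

Q ≈ 55000 W

Using the resistance-network approach (series):
R_castable refractory = L/(kA) = 0.195/(1.26×38.8) = 0.003989 K/W
R_vermiculite fill = L/(kA) = 0.035/(0.078×38.8) = 0.01156 K/W
R_outer film = 1/(h_o·A) = 1/(17.6×38.8) = 0.001464 K/W
R_total = 0.01702 K/W
Q = ΔT / R_total = 936 / 0.01702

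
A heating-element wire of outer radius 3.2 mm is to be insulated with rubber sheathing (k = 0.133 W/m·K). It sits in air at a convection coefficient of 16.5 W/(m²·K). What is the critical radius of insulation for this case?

For a cylinder r_cr = k/h = 0.133/16.5
r_cr = 8.06 mm; since the bare radius (3.2 mm) is below r_cr, adding a thin layer of insulation will *increase* heat loss.

r_cr ≈ 8.06 mm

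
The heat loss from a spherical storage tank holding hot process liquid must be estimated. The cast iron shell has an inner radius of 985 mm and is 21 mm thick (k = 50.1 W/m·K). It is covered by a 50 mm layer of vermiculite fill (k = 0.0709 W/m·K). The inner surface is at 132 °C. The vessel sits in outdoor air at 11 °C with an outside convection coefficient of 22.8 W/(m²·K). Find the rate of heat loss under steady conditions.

Spherical conduction: R = (1/r_in − 1/r_out)/(4πk) per layer; series-sum.
R_cast iron shell = (1/0.985 − 1/1.006)/(4π×50.1) = 3.366×10^-5 K/W
R_vermiculite fill = (1/1.006 − 1/1.056)/(4π×0.0709) = 0.05283 K/W
R_outer film = 1/(h·4πr_o²) = 1/(22.8×4π×1.056²) = 0.00313 K/W
R_total = 0.05599 K/W
Q = ΔT/R_total = 121/0.05599

Q ≈ 2160 W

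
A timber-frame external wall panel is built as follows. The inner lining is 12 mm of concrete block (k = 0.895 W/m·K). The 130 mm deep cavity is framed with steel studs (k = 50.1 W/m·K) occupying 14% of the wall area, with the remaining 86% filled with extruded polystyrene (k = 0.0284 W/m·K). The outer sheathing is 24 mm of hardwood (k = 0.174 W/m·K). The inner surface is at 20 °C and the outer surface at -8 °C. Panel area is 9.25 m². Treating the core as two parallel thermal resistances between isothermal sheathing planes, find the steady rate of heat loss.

Q ≈ 1530 W

Sheathing layers in series; stud and cavity paths in parallel between them.
R_inner = 0.012/(0.895×9.25) = 0.001449 K/W
R_stud  = 0.13/(50.1×0.14×9.25) = 0.002004 K/W
R_cav   = 0.13/(0.0284×0.86×9.25) = 0.5754 K/W
1/R_core = 1/R_stud + 1/R_cav → R_core = 0.001997 K/W
R_outer = 0.024/(0.174×9.25) = 0.01491 K/W
R_total = 0.01836 K/W
Q = ΔT/R_total = 28/0.01836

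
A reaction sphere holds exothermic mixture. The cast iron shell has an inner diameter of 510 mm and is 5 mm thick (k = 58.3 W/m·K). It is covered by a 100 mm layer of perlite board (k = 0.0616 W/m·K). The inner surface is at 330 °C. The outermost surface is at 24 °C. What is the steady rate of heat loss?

Q ≈ 222 W

Each spherical layer contributes R = (1/r_i − 1/r_o)/(4πk):
R_cast iron shell = (1/0.255 − 1/0.26)/(4π×58.3) = 1.029×10^-4 K/W
R_perlite board = (1/0.26 − 1/0.36)/(4π×0.0616) = 1.38 K/W
R_total = 1.38 K/W
Q = ΔT/R_total = 306/1.38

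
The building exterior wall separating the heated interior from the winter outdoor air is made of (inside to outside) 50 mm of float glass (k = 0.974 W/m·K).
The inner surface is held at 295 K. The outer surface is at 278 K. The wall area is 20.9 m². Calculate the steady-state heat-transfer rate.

Treating each layer as a thermal resistance in series:
R_float glass = L/(kA) = 0.05/(0.974×20.9) = 0.002456 K/W
R_total = 0.002456 K/W
Q = ΔT / R_total = 17 / 0.002456

Q ≈ 6920 W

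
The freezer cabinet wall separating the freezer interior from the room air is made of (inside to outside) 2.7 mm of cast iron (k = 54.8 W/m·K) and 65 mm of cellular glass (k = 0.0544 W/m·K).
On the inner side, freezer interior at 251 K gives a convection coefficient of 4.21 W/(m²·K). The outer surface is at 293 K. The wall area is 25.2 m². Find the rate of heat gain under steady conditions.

Series thermal resistances:
R_inner film = 1/(h_i·A) = 1/(4.21×25.2) = 0.009426 K/W
R_cast iron = L/(kA) = 0.0027/(54.8×25.2) = 1.955×10^-6 K/W
R_cellular glass = L/(kA) = 0.065/(0.0544×25.2) = 0.04741 K/W
R_total = 0.05684 K/W
Q = ΔT / R_total = 42 / 0.05684

Q ≈ 739 W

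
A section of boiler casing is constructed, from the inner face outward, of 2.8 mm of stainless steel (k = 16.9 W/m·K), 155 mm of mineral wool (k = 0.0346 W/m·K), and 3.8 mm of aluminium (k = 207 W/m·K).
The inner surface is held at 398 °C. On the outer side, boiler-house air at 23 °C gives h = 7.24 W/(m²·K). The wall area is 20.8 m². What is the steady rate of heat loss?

Using the resistance-network approach (series):
R_stainless steel = L/(kA) = 0.0028/(16.9×20.8) = 7.965×10^-6 K/W
R_mineral wool = L/(kA) = 0.155/(0.0346×20.8) = 0.2154 K/W
R_aluminium = L/(kA) = 0.0038/(207×20.8) = 8.826×10^-7 K/W
R_outer film = 1/(h_o·A) = 1/(7.24×20.8) = 0.00664 K/W
R_total = 0.222 K/W
Q = ΔT / R_total = 375 / 0.222

Q ≈ 1690 W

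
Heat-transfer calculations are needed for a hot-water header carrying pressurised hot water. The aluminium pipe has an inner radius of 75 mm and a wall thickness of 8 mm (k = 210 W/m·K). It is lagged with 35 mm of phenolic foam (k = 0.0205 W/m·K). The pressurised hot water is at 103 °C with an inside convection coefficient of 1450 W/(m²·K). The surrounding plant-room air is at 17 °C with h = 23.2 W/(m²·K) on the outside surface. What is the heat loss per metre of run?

For a radial system each layer contributes R = ln(r_out/r_in)/(2πkL); films add R = 1/(hA).
R_inner film = 1/(h_i·2πr₁L) = 1/(1450×2π×0.075×1) = 0.001463 K/W
R_aluminium pipe wall = ln(83/75)/(2π×210×1) = 7.681×10^-5 K/W
R_phenolic foam = ln(118/83)/(2π×0.0205×1) = 2.732 K/W
R_outer film = 1/(h_o·2πr_oL) = 1/(23.2×2π×0.118×1) = 0.05814 K/W
R_total = 2.791 K/W
Q = ΔT/R_total = 86/2.791

q′ ≈ 30.8 W/m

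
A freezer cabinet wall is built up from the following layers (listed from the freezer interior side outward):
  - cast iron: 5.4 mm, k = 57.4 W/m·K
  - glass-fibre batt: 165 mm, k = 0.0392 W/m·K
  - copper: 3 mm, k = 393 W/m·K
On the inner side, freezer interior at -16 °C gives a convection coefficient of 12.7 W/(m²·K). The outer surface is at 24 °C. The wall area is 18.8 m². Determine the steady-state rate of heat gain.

Using the resistance-network approach (series):
R_inner film = 1/(h_i·A) = 1/(12.7×18.8) = 0.004188 K/W
R_cast iron = L/(kA) = 0.0054/(57.4×18.8) = 5.004×10^-6 K/W
R_glass-fibre batt = L/(kA) = 0.165/(0.0392×18.8) = 0.2239 K/W
R_copper = L/(kA) = 0.003/(393×18.8) = 4.06×10^-7 K/W
R_total = 0.2281 K/W
Q = ΔT / R_total = 40 / 0.2281

Q ≈ 175 W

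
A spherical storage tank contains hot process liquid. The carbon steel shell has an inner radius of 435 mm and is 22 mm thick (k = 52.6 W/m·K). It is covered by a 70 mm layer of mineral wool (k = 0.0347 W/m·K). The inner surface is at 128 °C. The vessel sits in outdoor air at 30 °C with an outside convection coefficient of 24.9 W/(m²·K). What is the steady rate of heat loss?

For a spherical shell R = (1/r₁ − 1/r₂)/(4πk); film R = 1/(h·4πr²). In series:
R_carbon steel shell = (1/0.435 − 1/0.457)/(4π×52.6) = 1.674×10^-4 K/W
R_mineral wool = (1/0.457 − 1/0.527)/(4π×0.0347) = 0.6665 K/W
R_outer film = 1/(h·4πr_o²) = 1/(24.9×4π×0.527²) = 0.01151 K/W
R_total = 0.6782 K/W
Q = ΔT/R_total = 98/0.6782

Q ≈ 144 W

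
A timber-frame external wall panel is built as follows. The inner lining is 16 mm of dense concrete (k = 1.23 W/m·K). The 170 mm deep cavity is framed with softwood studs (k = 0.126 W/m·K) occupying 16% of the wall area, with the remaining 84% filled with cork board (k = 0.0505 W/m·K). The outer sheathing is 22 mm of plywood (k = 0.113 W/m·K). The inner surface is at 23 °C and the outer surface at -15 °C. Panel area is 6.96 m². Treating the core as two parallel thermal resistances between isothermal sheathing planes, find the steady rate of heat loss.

Sheathing layers in series; stud and cavity paths in parallel between them.
R_inner = 0.016/(1.23×6.96) = 0.001869 K/W
R_stud  = 0.17/(0.126×0.16×6.96) = 1.212 K/W
R_cav   = 0.17/(0.0505×0.84×6.96) = 0.5758 K/W
1/R_core = 1/R_stud + 1/R_cav → R_core = 0.3903 K/W
R_outer = 0.022/(0.113×6.96) = 0.02797 K/W
R_total = 0.4201 K/W
Q = ΔT/R_total = 38/0.4201

Q ≈ 90.4 W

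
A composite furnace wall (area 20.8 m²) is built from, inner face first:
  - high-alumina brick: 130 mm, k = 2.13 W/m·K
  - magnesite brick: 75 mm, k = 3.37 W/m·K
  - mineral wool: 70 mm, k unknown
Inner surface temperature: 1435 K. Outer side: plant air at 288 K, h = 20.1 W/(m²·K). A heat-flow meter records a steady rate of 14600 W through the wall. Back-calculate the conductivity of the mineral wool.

k ≈ 0.0466 W/(m·K)

Model the wall as resistances in series:
R_high-alumina brick = L/(kA) = 0.13/(2.13×20.8) = 0.002934 K/W
R_magnesite brick = L/(kA) = 0.075/(3.37×20.8) = 0.00107 K/W
R_outer film = 1/(h_o·A) = 1/(20.1×20.8) = 0.002392 K/W
Sum of known resistances R_other = 0.006396 K/W
Total R = ΔT/Q = 1147/14600 = 0.07856 K/W
R_mineral wool = R_total − R_other = 0.07217 K/W
k = L/(R·A) = 0.07/(0.07217×20.8)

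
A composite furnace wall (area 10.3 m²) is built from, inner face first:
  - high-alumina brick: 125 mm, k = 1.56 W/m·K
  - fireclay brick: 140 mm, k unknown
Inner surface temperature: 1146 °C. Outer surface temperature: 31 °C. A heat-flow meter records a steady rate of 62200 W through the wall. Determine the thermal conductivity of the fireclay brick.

k ≈ 1.34 W/(m·K)

Treating each layer as a thermal resistance in series:
R_high-alumina brick = L/(kA) = 0.125/(1.56×10.3) = 0.007779 K/W
Sum of known resistances R_other = 0.007779 K/W
Total R = ΔT/Q = 1115/62200 = 0.01793 K/W
R_fireclay brick = R_total − R_other = 0.01015 K/W
k = L/(R·A) = 0.14/(0.01015×10.3)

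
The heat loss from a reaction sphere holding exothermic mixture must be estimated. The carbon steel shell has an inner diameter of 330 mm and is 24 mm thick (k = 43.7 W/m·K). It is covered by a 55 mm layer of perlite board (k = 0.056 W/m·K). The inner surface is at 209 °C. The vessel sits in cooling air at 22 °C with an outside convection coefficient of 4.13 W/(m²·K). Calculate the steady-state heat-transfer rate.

Q ≈ 92.6 W

Each spherical layer contributes R = (1/r_i − 1/r_o)/(4πk):
R_carbon steel shell = (1/0.165 − 1/0.189)/(4π×43.7) = 0.001401 K/W
R_perlite board = (1/0.189 − 1/0.244)/(4π×0.056) = 1.695 K/W
R_outer film = 1/(h·4πr_o²) = 1/(4.13×4π×0.244²) = 0.3236 K/W
R_total = 2.02 K/W
Q = ΔT/R_total = 187/2.02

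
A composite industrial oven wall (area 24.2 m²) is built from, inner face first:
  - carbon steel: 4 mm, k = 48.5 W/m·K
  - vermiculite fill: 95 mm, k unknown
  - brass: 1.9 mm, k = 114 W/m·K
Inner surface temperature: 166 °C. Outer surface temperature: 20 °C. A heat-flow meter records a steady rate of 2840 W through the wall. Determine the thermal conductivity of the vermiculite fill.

Model the wall as resistances in series:
R_carbon steel = L/(kA) = 0.004/(48.5×24.2) = 3.408×10^-6 K/W
R_brass = L/(kA) = 0.0019/(114×24.2) = 6.887×10^-7 K/W
Sum of known resistances R_other = 4.097×10^-6 K/W
Total R = ΔT/Q = 146/2840 = 0.05141 K/W
R_vermiculite fill = R_total − R_other = 0.0514 K/W
k = L/(R·A) = 0.095/(0.0514×24.2)

k ≈ 0.0764 W/(m·K)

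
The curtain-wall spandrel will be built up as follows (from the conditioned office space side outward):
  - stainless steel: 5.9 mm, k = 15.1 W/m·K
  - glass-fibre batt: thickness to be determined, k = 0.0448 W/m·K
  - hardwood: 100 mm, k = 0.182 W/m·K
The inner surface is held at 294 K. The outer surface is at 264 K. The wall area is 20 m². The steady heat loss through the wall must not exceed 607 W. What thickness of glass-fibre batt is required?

Using the resistance-network approach (series):
R_stainless steel = L/(kA) = 0.0059/(15.1×20) = 1.954×10^-5 K/W
R_hardwood = L/(kA) = 0.1/(0.182×20) = 0.02747 K/W
Sum of the known resistances R_other = 0.02749 K/W
Required total resistance R_tot = ΔT/Q_allow = 30/607 = 0.04942 K/W
R_glass-fibre batt = R_tot − R_other = 0.02193 K/W
L = R·k·A = 0.02193×0.0448×20

L ≈ 19.7 mm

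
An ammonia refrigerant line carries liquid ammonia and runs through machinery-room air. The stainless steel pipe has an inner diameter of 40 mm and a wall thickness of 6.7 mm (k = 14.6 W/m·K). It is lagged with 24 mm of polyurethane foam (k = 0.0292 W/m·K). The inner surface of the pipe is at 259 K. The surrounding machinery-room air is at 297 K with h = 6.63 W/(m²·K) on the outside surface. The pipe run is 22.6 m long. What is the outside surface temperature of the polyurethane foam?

T ≈ 292 K

Cylindrical conduction, so R = ln(r₂/r₁)/(2πkL) per layer, in series:
R_stainless steel pipe wall = ln(26.7/20)/(2π×14.6×22.6) = 1.394×10^-4 K/W
R_polyurethane foam = ln(50.7/26.7)/(2π×0.0292×22.6) = 0.1547 K/W
R_outer film = 1/(h_o·2πr_oL) = 1/(6.63×2π×0.0507×22.6) = 0.02095 K/W
R_total = 0.1757 K/W
Q = ΔT/R_total = 38/0.1757
Q = 216 W
T_interface = T_inner + Q·ΣR(inner→interface) = 259 + 216×0.1548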